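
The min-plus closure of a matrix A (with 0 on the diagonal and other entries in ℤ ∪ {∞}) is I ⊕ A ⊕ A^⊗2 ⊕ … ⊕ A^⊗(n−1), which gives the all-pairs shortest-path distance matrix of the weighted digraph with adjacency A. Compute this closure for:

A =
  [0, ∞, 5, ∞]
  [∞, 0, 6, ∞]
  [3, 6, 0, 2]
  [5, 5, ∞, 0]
Closure =
  [0, 11, 5, 7]
  [9, 0, 6, 8]
  [3, 6, 0, 2]
  [5, 5, 10, 0]

This is the Floyd-Warshall all-pairs shortest-path computation. For each intermediate vertex k = 0, 1, …, 3, update dist[i][j] ← min(dist[i][j], dist[i][k] + dist[k][j]). The final matrix gives, for each (i, j), the minimum total weight of any directed path from i to j (possibly empty when i = j).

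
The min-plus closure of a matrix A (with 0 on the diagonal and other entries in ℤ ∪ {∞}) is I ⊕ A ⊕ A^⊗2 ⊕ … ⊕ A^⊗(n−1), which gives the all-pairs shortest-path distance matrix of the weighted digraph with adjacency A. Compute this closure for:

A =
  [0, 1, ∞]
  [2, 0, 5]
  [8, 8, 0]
Closure =
  [0, 1, 6]
  [2, 0, 5]
  [8, 8, 0]

This is the Floyd-Warshall all-pairs shortest-path computation. For each intermediate vertex k = 0, 1, …, 2, update dist[i][j] ← min(dist[i][j], dist[i][k] + dist[k][j]). The final matrix gives, for each (i, j), the minimum total weight of any directed path from i to j (possibly empty when i = j).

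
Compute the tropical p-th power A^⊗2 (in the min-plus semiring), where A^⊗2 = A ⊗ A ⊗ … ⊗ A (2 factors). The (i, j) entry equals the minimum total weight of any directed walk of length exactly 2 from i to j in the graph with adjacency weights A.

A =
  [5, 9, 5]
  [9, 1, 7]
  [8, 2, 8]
A^⊗2 =
  [10, 7, 10]
  [10, 2, 8]
  [11, 3, 9]

Each entry (A^⊗2)_ij equals the minimum over all length-2 walks i = v_0 → v_1 → … → v_2 = j of Σ_t A[v_t][v_{t+1}]. For example, for (i, j) = (0, 2) we minimise over 3 possible intermediate vertex sequences; the minimum is 10, attained along the walk 0 → 0 → 2.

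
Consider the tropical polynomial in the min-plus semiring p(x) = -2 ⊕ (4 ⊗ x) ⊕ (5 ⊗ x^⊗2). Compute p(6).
p(6) = -2

A tropical monomial a ⊗ x^⊗i evaluates to a + i · x. Evaluating each term at x = 6:
  Term 0 contributes -2 + 0 · 6 = -2
  Term 1 contributes 4 + 1 · 6 = 10
  Term 2 contributes 5 + 2 · 6 = 17
p(6) = ⊕ of these = min[-2, 10, 17] = -2.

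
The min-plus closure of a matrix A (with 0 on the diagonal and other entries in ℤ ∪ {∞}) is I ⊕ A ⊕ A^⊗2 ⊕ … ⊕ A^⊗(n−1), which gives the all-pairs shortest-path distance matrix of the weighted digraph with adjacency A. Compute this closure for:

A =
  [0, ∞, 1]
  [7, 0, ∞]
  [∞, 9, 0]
Closure =
  [0, 10, 1]
  [7, 0, 8]
  [16, 9, 0]

This is the Floyd-Warshall all-pairs shortest-path computation. For each intermediate vertex k = 0, 1, …, 2, update dist[i][j] ← min(dist[i][j], dist[i][k] + dist[k][j]). The final matrix gives, for each (i, j), the minimum total weight of any directed path from i to j (possibly empty when i = j).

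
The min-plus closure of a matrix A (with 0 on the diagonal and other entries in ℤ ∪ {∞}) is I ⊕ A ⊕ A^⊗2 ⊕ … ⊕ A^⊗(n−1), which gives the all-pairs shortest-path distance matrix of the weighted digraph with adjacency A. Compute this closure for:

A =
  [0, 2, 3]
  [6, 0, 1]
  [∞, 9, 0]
Closure =
  [0, 2, 3]
  [6, 0, 1]
  [15, 9, 0]

This is the Floyd-Warshall all-pairs shortest-path computation. For each intermediate vertex k = 0, 1, …, 2, update dist[i][j] ← min(dist[i][j], dist[i][k] + dist[k][j]). The final matrix gives, for each (i, j), the minimum total weight of any directed path from i to j (possibly empty when i = j).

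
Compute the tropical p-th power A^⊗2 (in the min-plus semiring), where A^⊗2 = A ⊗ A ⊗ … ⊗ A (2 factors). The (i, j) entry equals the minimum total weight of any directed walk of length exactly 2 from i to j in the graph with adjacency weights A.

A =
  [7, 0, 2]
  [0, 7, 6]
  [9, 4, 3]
A^⊗2 =
  [0, 6, 5]
  [7, 0, 2]
  [4, 7, 6]

Each entry (A^⊗2)_ij equals the minimum over all length-2 walks i = v_0 → v_1 → … → v_2 = j of Σ_t A[v_t][v_{t+1}]. For example, for (i, j) = (0, 2) we minimise over 3 possible intermediate vertex sequences; the minimum is 5, attained along the walk 0 → 2 → 2.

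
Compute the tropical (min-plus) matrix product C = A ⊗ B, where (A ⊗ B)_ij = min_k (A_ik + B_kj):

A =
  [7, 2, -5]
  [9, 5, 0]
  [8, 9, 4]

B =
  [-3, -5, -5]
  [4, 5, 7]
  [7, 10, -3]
A ⊗ B =
  [2, 2, -8]
  [6, 4, -3]
  [5, 3, 1]

Apply the min-plus product entry-by-entry:
  C[0][0] = min over k of (A[0][0] + B[0][0] = 7 + -3 = 4, A[0][1] + B[1][0] = 2 + 4 = 6, A[0][2] + B[2][0] = -5 + 7 = 2) = 2 (attained at k = 2)
  C[0][1] = min over k of (A[0][0] + B[0][1] = 7 + -5 = 2, A[0][1] + B[1][1] = 2 + 5 = 7, A[0][2] + B[2][1] = -5 + 10 = 5) = 2 (attained at k = 0)
  C[0][2] = min over k of (A[0][0] + B[0][2] = 7 + -5 = 2, A[0][1] + B[1][2] = 2 + 7 = 9, A[0][2] + B[2][2] = -5 + -3 = -8) = -8 (attained at k = 2)
  C[1][0] = min over k of (A[1][0] + B[0][0] = 9 + -3 = 6, A[1][1] + B[1][0] = 5 + 4 = 9, A[1][2] + B[2][0] = 0 + 7 = 7) = 6 (attained at k = 0)
  C[1][1] = min over k of (A[1][0] + B[0][1] = 9 + -5 = 4, A[1][1] + B[1][1] = 5 + 5 = 10, A[1][2] + B[2][1] = 0 + 10 = 10) = 4 (attained at k = 0)
  C[1][2] = min over k of (A[1][0] + B[0][2] = 9 + -5 = 4, A[1][1] + B[1][2] = 5 + 7 = 12, A[1][2] + B[2][2] = 0 + -3 = -3) = -3 (attained at k = 2)
  C[2][0] = min over k of (A[2][0] + B[0][0] = 8 + -3 = 5, A[2][1] + B[1][0] = 9 + 4 = 13, A[2][2] + B[2][0] = 4 + 7 = 11) = 5 (attained at k = 0)
  C[2][1] = min over k of (A[2][0] + B[0][1] = 8 + -5 = 3, A[2][1] + B[1][1] = 9 + 5 = 14, A[2][2] + B[2][1] = 4 + 10 = 14) = 3 (attained at k = 0)
  C[2][2] = min over k of (A[2][0] + B[0][2] = 8 + -5 = 3, A[2][1] + B[1][2] = 9 + 7 = 16, A[2][2] + B[2][2] = 4 + -3 = 1) = 1 (attained at k = 2)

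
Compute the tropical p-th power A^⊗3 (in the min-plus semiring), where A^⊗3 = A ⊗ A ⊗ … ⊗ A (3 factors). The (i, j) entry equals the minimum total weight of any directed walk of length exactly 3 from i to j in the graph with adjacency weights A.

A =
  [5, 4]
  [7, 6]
A^⊗3 =
  [15, 14]
  [17, 16]

Each entry (A^⊗3)_ij equals the minimum over all length-3 walks i = v_0 → v_1 → … → v_3 = j of Σ_t A[v_t][v_{t+1}]. For example, for (i, j) = (0, 1) we minimise over 4 possible intermediate vertex sequences; the minimum is 14, attained along the walk 0 → 0 → 0 → 1.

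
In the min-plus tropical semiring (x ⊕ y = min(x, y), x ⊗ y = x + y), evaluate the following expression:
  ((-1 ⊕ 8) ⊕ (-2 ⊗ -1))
((-1 ⊕ 8) ⊕ (-2 ⊗ -1)) = -3

Expand innermost to outermost. Recall ⊕ takes the minimum of its arguments and ⊗ takes their sum. Working out the expression ((-1 ⊕ 8) ⊕ (-2 ⊗ -1)) gives -3.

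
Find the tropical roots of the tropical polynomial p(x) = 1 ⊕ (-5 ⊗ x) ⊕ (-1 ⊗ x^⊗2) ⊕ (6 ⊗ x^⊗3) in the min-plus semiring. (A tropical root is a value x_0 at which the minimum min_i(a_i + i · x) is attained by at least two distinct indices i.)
Roots: {-7, -4, 6}

Each tropical root is a break point of the lower envelope of the lines y = a_i + i · x (there are 4 lines, with slopes 0, 1, ..., 3). Only the lines that attain the minimum somewhere contribute to roots; other lines are dominated. Here the surviving (envelope) indices are i = 3, i = 2, i = 1, i = 0.
Intersections between consecutive envelope lines give the roots: for adjacent envelope indices i < j the intersection is x = (a_i − a_j) / (j − i). Reading off the sorted break points: {-7, -4, 6}.
Verification: at each break x_0, at least two indices attain the minimum of min_i(a_i + i · x_0).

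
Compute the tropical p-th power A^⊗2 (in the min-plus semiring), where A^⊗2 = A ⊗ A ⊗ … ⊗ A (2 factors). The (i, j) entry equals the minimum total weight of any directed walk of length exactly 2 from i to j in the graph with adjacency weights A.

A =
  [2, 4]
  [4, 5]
A^⊗2 =
  [4, 6]
  [6, 8]

Each entry (A^⊗2)_ij equals the minimum over all length-2 walks i = v_0 → v_1 → … → v_2 = j of Σ_t A[v_t][v_{t+1}]. For example, for (i, j) = (0, 1) we minimise over 2 possible intermediate vertex sequences; the minimum is 6, attained along the walk 0 → 0 → 1.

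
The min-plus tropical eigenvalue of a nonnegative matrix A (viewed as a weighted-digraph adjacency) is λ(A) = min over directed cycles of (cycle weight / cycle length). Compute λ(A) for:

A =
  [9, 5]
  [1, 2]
λ(A) = 2

Enumerate directed cycles and compute their means (weight / length). Sample:
  cycle 0 → 0: weight = 9, length = 1, mean = 9/1 ≈ 9.000
  cycle 1 → 1: weight = 2, length = 1, mean = 2/1 ≈ 2.000
  cycle 0 → 1 → 0: weight = 6, length = 2, mean = 6/2 ≈ 3.000
  cycle 1 → 0 → 1: weight = 6, length = 2, mean = 6/2 ≈ 3.000
Minimum mean = 2.000, attained e.g. along the cycle 1 → 1 with weight 2 and length 1. So λ(A) = 2/1 = 2.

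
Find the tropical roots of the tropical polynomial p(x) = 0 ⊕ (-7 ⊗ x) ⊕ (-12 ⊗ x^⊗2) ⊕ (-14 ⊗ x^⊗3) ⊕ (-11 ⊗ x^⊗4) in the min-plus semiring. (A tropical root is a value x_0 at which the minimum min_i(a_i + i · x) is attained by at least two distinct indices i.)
Roots: {-3, 2, 5, 7}

Each tropical root is a break point of the lower envelope of the lines y = a_i + i · x (there are 5 lines, with slopes 0, 1, ..., 4). Only the lines that attain the minimum somewhere contribute to roots; other lines are dominated. Here the surviving (envelope) indices are i = 4, i = 3, i = 2, i = 1, i = 0.
Intersections between consecutive envelope lines give the roots: for adjacent envelope indices i < j the intersection is x = (a_i − a_j) / (j − i). Reading off the sorted break points: {-3, 2, 5, 7}.
Verification: at each break x_0, at least two indices attain the minimum of min_i(a_i + i · x_0).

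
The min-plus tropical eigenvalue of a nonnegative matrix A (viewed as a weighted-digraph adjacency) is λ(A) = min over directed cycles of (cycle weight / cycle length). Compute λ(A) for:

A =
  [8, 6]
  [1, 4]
λ(A) = 7/2

Enumerate directed cycles and compute their means (weight / length). Sample:
  cycle 0 → 0: weight = 8, length = 1, mean = 8/1 ≈ 8.000
  cycle 1 → 1: weight = 4, length = 1, mean = 4/1 ≈ 4.000
  cycle 0 → 1 → 0: weight = 7, length = 2, mean = 7/2 ≈ 3.500
  cycle 1 → 0 → 1: weight = 7, length = 2, mean = 7/2 ≈ 3.500
Minimum mean = 3.500, attained e.g. along the cycle 0 → 1 → 0 with weight 7 and length 2. So λ(A) = 7/2 = 7/2.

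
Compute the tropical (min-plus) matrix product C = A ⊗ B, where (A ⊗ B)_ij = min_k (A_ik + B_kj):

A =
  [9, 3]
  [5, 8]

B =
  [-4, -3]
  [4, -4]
A ⊗ B =
  [5, -1]
  [1, 2]

Apply the min-plus product entry-by-entry:
  C[0][0] = min over k of (A[0][0] + B[0][0] = 9 + -4 = 5, A[0][1] + B[1][0] = 3 + 4 = 7) = 5 (attained at k = 0)
  C[0][1] = min over k of (A[0][0] + B[0][1] = 9 + -3 = 6, A[0][1] + B[1][1] = 3 + -4 = -1) = -1 (attained at k = 1)
  C[1][0] = min over k of (A[1][0] + B[0][0] = 5 + -4 = 1, A[1][1] + B[1][0] = 8 + 4 = 12) = 1 (attained at k = 0)
  C[1][1] = min over k of (A[1][0] + B[0][1] = 5 + -3 = 2, A[1][1] + B[1][1] = 8 + -4 = 4) = 2 (attained at k = 0)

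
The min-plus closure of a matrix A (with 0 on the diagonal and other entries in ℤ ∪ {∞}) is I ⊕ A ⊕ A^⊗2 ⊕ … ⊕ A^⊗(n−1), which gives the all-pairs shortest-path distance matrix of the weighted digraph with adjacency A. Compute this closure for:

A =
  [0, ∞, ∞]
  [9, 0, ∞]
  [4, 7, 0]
Closure =
  [0, ∞, ∞]
  [9, 0, ∞]
  [4, 7, 0]

This is the Floyd-Warshall all-pairs shortest-path computation. For each intermediate vertex k = 0, 1, …, 2, update dist[i][j] ← min(dist[i][j], dist[i][k] + dist[k][j]). The final matrix gives, for each (i, j), the minimum total weight of any directed path from i to j (possibly empty when i = j).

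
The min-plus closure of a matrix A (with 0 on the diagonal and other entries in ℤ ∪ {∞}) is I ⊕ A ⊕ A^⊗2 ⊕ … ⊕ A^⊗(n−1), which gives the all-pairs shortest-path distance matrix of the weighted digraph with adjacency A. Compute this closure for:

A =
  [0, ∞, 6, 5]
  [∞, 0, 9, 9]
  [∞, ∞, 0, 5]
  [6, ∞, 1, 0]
Closure =
  [0, ∞, 6, 5]
  [15, 0, 9, 9]
  [11, ∞, 0, 5]
  [6, ∞, 1, 0]

This is the Floyd-Warshall all-pairs shortest-path computation. For each intermediate vertex k = 0, 1, …, 3, update dist[i][j] ← min(dist[i][j], dist[i][k] + dist[k][j]). The final matrix gives, for each (i, j), the minimum total weight of any directed path from i to j (possibly empty when i = j).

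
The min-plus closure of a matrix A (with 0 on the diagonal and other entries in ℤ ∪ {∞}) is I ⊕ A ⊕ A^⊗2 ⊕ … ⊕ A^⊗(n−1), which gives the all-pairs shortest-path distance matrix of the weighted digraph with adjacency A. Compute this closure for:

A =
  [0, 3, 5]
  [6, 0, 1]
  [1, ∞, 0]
Closure =
  [0, 3, 4]
  [2, 0, 1]
  [1, 4, 0]

This is the Floyd-Warshall all-pairs shortest-path computation. For each intermediate vertex k = 0, 1, …, 2, update dist[i][j] ← min(dist[i][j], dist[i][k] + dist[k][j]). The final matrix gives, for each (i, j), the minimum total weight of any directed path from i to j (possibly empty when i = j).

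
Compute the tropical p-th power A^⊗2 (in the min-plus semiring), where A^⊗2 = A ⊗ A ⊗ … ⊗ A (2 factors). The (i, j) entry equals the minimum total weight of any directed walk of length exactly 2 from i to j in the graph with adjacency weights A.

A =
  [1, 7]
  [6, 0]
A^⊗2 =
  [2, 7]
  [6, 0]

Each entry (A^⊗2)_ij equals the minimum over all length-2 walks i = v_0 → v_1 → … → v_2 = j of Σ_t A[v_t][v_{t+1}]. For example, for (i, j) = (0, 1) we minimise over 2 possible intermediate vertex sequences; the minimum is 7, attained along the walk 0 → 1 → 1.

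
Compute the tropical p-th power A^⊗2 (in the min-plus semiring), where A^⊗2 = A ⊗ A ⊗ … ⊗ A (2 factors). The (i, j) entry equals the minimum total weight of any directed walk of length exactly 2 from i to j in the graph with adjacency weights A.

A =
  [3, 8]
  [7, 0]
A^⊗2 =
  [6, 8]
  [7, 0]

Each entry (A^⊗2)_ij equals the minimum over all length-2 walks i = v_0 → v_1 → … → v_2 = j of Σ_t A[v_t][v_{t+1}]. For example, for (i, j) = (0, 1) we minimise over 2 possible intermediate vertex sequences; the minimum is 8, attained along the walk 0 → 1 → 1.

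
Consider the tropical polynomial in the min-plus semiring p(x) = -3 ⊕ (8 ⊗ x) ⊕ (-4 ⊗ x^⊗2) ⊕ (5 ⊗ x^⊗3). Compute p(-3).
p(-3) = -10

A tropical monomial a ⊗ x^⊗i evaluates to a + i · x. Evaluating each term at x = -3:
  Term 0 contributes -3 + 0 · -3 = -3
  Term 1 contributes 8 + 1 · -3 = 5
  Term 2 contributes -4 + 2 · -3 = -10
  Term 3 contributes 5 + 3 · -3 = -4
p(-3) = ⊕ of these = min[-3, 5, -10, -4] = -10.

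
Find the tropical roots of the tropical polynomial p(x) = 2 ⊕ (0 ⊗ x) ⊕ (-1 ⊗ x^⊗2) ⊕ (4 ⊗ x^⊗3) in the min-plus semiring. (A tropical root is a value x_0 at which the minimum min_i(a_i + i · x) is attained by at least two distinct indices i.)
Roots: {-5, 1, 2}

Each tropical root is a break point of the lower envelope of the lines y = a_i + i · x (there are 4 lines, with slopes 0, 1, ..., 3). Only the lines that attain the minimum somewhere contribute to roots; other lines are dominated. Here the surviving (envelope) indices are i = 3, i = 2, i = 1, i = 0.
Intersections between consecutive envelope lines give the roots: for adjacent envelope indices i < j the intersection is x = (a_i − a_j) / (j − i). Reading off the sorted break points: {-5, 1, 2}.
Verification: at each break x_0, at least two indices attain the minimum of min_i(a_i + i · x_0).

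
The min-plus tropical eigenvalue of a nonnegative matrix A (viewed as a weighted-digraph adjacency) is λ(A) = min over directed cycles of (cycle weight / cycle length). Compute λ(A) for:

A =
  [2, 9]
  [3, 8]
λ(A) = 2

Enumerate directed cycles and compute their means (weight / length). Sample:
  cycle 0 → 0: weight = 2, length = 1, mean = 2/1 ≈ 2.000
  cycle 1 → 1: weight = 8, length = 1, mean = 8/1 ≈ 8.000
  cycle 0 → 1 → 0: weight = 12, length = 2, mean = 12/2 ≈ 6.000
  cycle 1 → 0 → 1: weight = 12, length = 2, mean = 12/2 ≈ 6.000
Minimum mean = 2.000, attained e.g. along the cycle 0 → 0 with weight 2 and length 1. So λ(A) = 2/1 = 2.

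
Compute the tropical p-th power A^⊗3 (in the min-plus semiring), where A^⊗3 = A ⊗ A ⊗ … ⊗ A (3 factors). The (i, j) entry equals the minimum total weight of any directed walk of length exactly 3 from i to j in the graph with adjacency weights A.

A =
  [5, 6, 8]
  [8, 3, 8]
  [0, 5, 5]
A^⊗3 =
  [13, 12, 16]
  [11, 9, 14]
  [8, 9, 13]

Each entry (A^⊗3)_ij equals the minimum over all length-3 walks i = v_0 → v_1 → … → v_3 = j of Σ_t A[v_t][v_{t+1}]. For example, for (i, j) = (0, 2) we minimise over 9 possible intermediate vertex sequences; the minimum is 16, attained along the walk 0 → 2 → 0 → 2.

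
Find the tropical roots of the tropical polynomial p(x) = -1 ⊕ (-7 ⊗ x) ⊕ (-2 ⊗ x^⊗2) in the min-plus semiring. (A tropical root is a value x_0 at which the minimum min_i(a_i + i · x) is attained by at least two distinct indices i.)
Roots: {-5, 6}

Each tropical root is a break point of the lower envelope of the lines y = a_i + i · x (there are 3 lines, with slopes 0, 1, ..., 2). Only the lines that attain the minimum somewhere contribute to roots; other lines are dominated. Here the surviving (envelope) indices are i = 2, i = 1, i = 0.
Intersections between consecutive envelope lines give the roots: for adjacent envelope indices i < j the intersection is x = (a_i − a_j) / (j − i). Reading off the sorted break points: {-5, 6}.
Verification: at each break x_0, at least two indices attain the minimum of min_i(a_i + i · x_0).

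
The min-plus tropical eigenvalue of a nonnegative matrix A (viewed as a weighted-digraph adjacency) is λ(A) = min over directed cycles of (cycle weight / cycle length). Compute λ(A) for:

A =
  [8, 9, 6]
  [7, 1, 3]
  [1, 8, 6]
λ(A) = 1

Enumerate directed cycles and compute their means (weight / length). Sample:
  cycle 0 → 0: weight = 8, length = 1, mean = 8/1 ≈ 8.000
  cycle 1 → 1: weight = 1, length = 1, mean = 1/1 ≈ 1.000
  cycle 2 → 2: weight = 6, length = 1, mean = 6/1 ≈ 6.000
  cycle 0 → 1 → 0: weight = 16, length = 2, mean = 16/2 ≈ 8.000
  cycle 0 → 2 → 0: weight = 7, length = 2, mean = 7/2 ≈ 3.500
  cycle 1 → 0 → 1: weight = 16, length = 2, mean = 16/2 ≈ 8.000
Minimum mean = 1.000, attained e.g. along the cycle 1 → 1 with weight 1 and length 1. So λ(A) = 1/1 = 1.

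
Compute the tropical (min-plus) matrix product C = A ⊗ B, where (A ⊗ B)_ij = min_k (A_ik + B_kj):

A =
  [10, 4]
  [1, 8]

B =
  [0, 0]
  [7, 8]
A ⊗ B =
  [10, 10]
  [1, 1]

Apply the min-plus product entry-by-entry:
  C[0][0] = min over k of (A[0][0] + B[0][0] = 10 + 0 = 10, A[0][1] + B[1][0] = 4 + 7 = 11) = 10 (attained at k = 0)
  C[0][1] = min over k of (A[0][0] + B[0][1] = 10 + 0 = 10, A[0][1] + B[1][1] = 4 + 8 = 12) = 10 (attained at k = 0)
  C[1][0] = min over k of (A[1][0] + B[0][0] = 1 + 0 = 1, A[1][1] + B[1][0] = 8 + 7 = 15) = 1 (attained at k = 0)
  C[1][1] = min over k of (A[1][0] + B[0][1] = 1 + 0 = 1, A[1][1] + B[1][1] = 8 + 8 = 16) = 1 (attained at k = 0)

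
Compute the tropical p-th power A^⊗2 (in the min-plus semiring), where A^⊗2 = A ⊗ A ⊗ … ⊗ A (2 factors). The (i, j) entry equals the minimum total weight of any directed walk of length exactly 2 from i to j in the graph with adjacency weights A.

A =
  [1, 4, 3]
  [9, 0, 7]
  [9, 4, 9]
A^⊗2 =
  [2, 4, 4]
  [9, 0, 7]
  [10, 4, 11]

Each entry (A^⊗2)_ij equals the minimum over all length-2 walks i = v_0 → v_1 → … → v_2 = j of Σ_t A[v_t][v_{t+1}]. For example, for (i, j) = (0, 2) we minimise over 3 possible intermediate vertex sequences; the minimum is 4, attained along the walk 0 → 0 → 2.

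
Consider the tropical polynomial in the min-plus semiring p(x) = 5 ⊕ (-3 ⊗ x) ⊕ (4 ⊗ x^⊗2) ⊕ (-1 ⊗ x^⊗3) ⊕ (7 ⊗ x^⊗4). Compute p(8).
p(8) = 5

A tropical monomial a ⊗ x^⊗i evaluates to a + i · x. Evaluating each term at x = 8:
  Term 0 contributes 5 + 0 · 8 = 5
  Term 1 contributes -3 + 1 · 8 = 5
  Term 2 contributes 4 + 2 · 8 = 20
  Term 3 contributes -1 + 3 · 8 = 23
  Term 4 contributes 7 + 4 · 8 = 39
p(8) = ⊕ of these = min[5, 5, 20, 23, 39] = 5.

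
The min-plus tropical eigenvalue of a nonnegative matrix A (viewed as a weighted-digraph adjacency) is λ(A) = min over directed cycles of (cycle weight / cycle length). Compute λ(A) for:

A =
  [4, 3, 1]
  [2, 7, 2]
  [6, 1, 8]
λ(A) = 4/3

Enumerate directed cycles and compute their means (weight / length). Sample:
  cycle 0 → 0: weight = 4, length = 1, mean = 4/1 ≈ 4.000
  cycle 1 → 1: weight = 7, length = 1, mean = 7/1 ≈ 7.000
  cycle 2 → 2: weight = 8, length = 1, mean = 8/1 ≈ 8.000
  cycle 0 → 1 → 0: weight = 5, length = 2, mean = 5/2 ≈ 2.500
  cycle 0 → 2 → 0: weight = 7, length = 2, mean = 7/2 ≈ 3.500
  cycle 1 → 0 → 1: weight = 5, length = 2, mean = 5/2 ≈ 2.500
Minimum mean = 1.333, attained e.g. along the cycle 0 → 2 → 1 → 0 with weight 4 and length 3. So λ(A) = 4/3 = 4/3.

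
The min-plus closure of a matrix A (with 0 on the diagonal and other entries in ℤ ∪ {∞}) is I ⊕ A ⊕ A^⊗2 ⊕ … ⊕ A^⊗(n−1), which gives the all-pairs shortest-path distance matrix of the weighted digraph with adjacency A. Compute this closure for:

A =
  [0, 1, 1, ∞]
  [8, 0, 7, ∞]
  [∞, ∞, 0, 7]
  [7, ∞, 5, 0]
Closure =
  [0, 1, 1, 8]
  [8, 0, 7, 14]
  [14, 15, 0, 7]
  [7, 8, 5, 0]

This is the Floyd-Warshall all-pairs shortest-path computation. For each intermediate vertex k = 0, 1, …, 3, update dist[i][j] ← min(dist[i][j], dist[i][k] + dist[k][j]). The final matrix gives, for each (i, j), the minimum total weight of any directed path from i to j (possibly empty when i = j).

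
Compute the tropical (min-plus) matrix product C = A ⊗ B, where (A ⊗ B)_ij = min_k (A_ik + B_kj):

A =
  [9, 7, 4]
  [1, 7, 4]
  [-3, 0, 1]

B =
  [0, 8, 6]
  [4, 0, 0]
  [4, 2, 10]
A ⊗ B =
  [8, 6, 7]
  [1, 6, 7]
  [-3, 0, 0]

Apply the min-plus product entry-by-entry:
  C[0][0] = min over k of (A[0][0] + B[0][0] = 9 + 0 = 9, A[0][1] + B[1][0] = 7 + 4 = 11, A[0][2] + B[2][0] = 4 + 4 = 8) = 8 (attained at k = 2)
  C[0][1] = min over k of (A[0][0] + B[0][1] = 9 + 8 = 17, A[0][1] + B[1][1] = 7 + 0 = 7, A[0][2] + B[2][1] = 4 + 2 = 6) = 6 (attained at k = 2)
  C[0][2] = min over k of (A[0][0] + B[0][2] = 9 + 6 = 15, A[0][1] + B[1][2] = 7 + 0 = 7, A[0][2] + B[2][2] = 4 + 10 = 14) = 7 (attained at k = 1)
  C[1][0] = min over k of (A[1][0] + B[0][0] = 1 + 0 = 1, A[1][1] + B[1][0] = 7 + 4 = 11, A[1][2] + B[2][0] = 4 + 4 = 8) = 1 (attained at k = 0)
  C[1][1] = min over k of (A[1][0] + B[0][1] = 1 + 8 = 9, A[1][1] + B[1][1] = 7 + 0 = 7, A[1][2] + B[2][1] = 4 + 2 = 6) = 6 (attained at k = 2)
  C[1][2] = min over k of (A[1][0] + B[0][2] = 1 + 6 = 7, A[1][1] + B[1][2] = 7 + 0 = 7, A[1][2] + B[2][2] = 4 + 10 = 14) = 7 (attained at k = 0)
  C[2][0] = min over k of (A[2][0] + B[0][0] = -3 + 0 = -3, A[2][1] + B[1][0] = 0 + 4 = 4, A[2][2] + B[2][0] = 1 + 4 = 5) = -3 (attained at k = 0)
  C[2][1] = min over k of (A[2][0] + B[0][1] = -3 + 8 = 5, A[2][1] + B[1][1] = 0 + 0 = 0, A[2][2] + B[2][1] = 1 + 2 = 3) = 0 (attained at k = 1)
  C[2][2] = min over k of (A[2][0] + B[0][2] = -3 + 6 = 3, A[2][1] + B[1][2] = 0 + 0 = 0, A[2][2] + B[2][2] = 1 + 10 = 11) = 0 (attained at k = 1)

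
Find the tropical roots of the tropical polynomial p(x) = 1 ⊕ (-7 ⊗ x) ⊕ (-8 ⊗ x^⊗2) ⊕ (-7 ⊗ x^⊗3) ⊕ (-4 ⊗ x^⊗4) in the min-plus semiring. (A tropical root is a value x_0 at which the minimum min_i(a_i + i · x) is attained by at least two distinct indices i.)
Roots: {-3, -1, 1, 8}

Each tropical root is a break point of the lower envelope of the lines y = a_i + i · x (there are 5 lines, with slopes 0, 1, ..., 4). Only the lines that attain the minimum somewhere contribute to roots; other lines are dominated. Here the surviving (envelope) indices are i = 4, i = 3, i = 2, i = 1, i = 0.
Intersections between consecutive envelope lines give the roots: for adjacent envelope indices i < j the intersection is x = (a_i − a_j) / (j − i). Reading off the sorted break points: {-3, -1, 1, 8}.
Verification: at each break x_0, at least two indices attain the minimum of min_i(a_i + i · x_0).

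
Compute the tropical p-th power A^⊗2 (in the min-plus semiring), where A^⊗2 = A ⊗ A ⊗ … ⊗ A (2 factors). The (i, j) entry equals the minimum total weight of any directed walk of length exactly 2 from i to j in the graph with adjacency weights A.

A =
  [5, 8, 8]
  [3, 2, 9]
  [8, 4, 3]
A^⊗2 =
  [10, 10, 11]
  [5, 4, 11]
  [7, 6, 6]

Each entry (A^⊗2)_ij equals the minimum over all length-2 walks i = v_0 → v_1 → … → v_2 = j of Σ_t A[v_t][v_{t+1}]. For example, for (i, j) = (0, 2) we minimise over 3 possible intermediate vertex sequences; the minimum is 11, attained along the walk 0 → 2 → 2.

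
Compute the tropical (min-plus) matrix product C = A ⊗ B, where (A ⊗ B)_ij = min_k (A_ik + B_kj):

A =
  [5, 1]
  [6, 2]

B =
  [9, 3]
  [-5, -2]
A ⊗ B =
  [-4, -1]
  [-3, 0]

Apply the min-plus product entry-by-entry:
  C[0][0] = min over k of (A[0][0] + B[0][0] = 5 + 9 = 14, A[0][1] + B[1][0] = 1 + -5 = -4) = -4 (attained at k = 1)
  C[0][1] = min over k of (A[0][0] + B[0][1] = 5 + 3 = 8, A[0][1] + B[1][1] = 1 + -2 = -1) = -1 (attained at k = 1)
  C[1][0] = min over k of (A[1][0] + B[0][0] = 6 + 9 = 15, A[1][1] + B[1][0] = 2 + -5 = -3) = -3 (attained at k = 1)
  C[1][1] = min over k of (A[1][0] + B[0][1] = 6 + 3 = 9, A[1][1] + B[1][1] = 2 + -2 = 0) = 0 (attained at k = 1)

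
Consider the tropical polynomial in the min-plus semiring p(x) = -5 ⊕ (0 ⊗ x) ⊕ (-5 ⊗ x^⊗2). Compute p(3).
p(3) = -5

A tropical monomial a ⊗ x^⊗i evaluates to a + i · x. Evaluating each term at x = 3:
  Term 0 contributes -5 + 0 · 3 = -5
  Term 1 contributes 0 + 1 · 3 = 3
  Term 2 contributes -5 + 2 · 3 = 1
p(3) = ⊕ of these = min[-5, 3, 1] = -5.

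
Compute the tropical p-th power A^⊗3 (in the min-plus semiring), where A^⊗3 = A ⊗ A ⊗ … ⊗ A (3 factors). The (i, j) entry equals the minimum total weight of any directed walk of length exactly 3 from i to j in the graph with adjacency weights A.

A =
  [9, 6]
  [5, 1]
A^⊗3 =
  [12, 8]
  [7, 3]

Each entry (A^⊗3)_ij equals the minimum over all length-3 walks i = v_0 → v_1 → … → v_3 = j of Σ_t A[v_t][v_{t+1}]. For example, for (i, j) = (0, 1) we minimise over 4 possible intermediate vertex sequences; the minimum is 8, attained along the walk 0 → 1 → 1 → 1.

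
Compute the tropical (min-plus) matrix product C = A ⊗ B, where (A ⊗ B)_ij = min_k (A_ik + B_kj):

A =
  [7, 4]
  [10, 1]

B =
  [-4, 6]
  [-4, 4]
A ⊗ B =
  [0, 8]
  [-3, 5]

Apply the min-plus product entry-by-entry:
  C[0][0] = min over k of (A[0][0] + B[0][0] = 7 + -4 = 3, A[0][1] + B[1][0] = 4 + -4 = 0) = 0 (attained at k = 1)
  C[0][1] = min over k of (A[0][0] + B[0][1] = 7 + 6 = 13, A[0][1] + B[1][1] = 4 + 4 = 8) = 8 (attained at k = 1)
  C[1][0] = min over k of (A[1][0] + B[0][0] = 10 + -4 = 6, A[1][1] + B[1][0] = 1 + -4 = -3) = -3 (attained at k = 1)
  C[1][1] = min over k of (A[1][0] + B[0][1] = 10 + 6 = 16, A[1][1] + B[1][1] = 1 + 4 = 5) = 5 (attained at k = 1)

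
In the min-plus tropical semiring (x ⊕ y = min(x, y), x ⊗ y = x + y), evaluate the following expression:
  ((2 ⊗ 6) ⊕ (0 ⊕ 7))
((2 ⊗ 6) ⊕ (0 ⊕ 7)) = 0

Expand innermost to outermost. Recall ⊕ takes the minimum of its arguments and ⊗ takes their sum. Working out the expression ((2 ⊗ 6) ⊕ (0 ⊕ 7)) gives 0.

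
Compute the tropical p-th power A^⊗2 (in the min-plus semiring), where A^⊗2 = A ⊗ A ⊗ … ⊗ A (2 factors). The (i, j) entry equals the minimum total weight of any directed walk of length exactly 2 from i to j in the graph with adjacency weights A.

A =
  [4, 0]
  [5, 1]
A^⊗2 =
  [5, 1]
  [6, 2]

Each entry (A^⊗2)_ij equals the minimum over all length-2 walks i = v_0 → v_1 → … → v_2 = j of Σ_t A[v_t][v_{t+1}]. For example, for (i, j) = (0, 1) we minimise over 2 possible intermediate vertex sequences; the minimum is 1, attained along the walk 0 → 1 → 1.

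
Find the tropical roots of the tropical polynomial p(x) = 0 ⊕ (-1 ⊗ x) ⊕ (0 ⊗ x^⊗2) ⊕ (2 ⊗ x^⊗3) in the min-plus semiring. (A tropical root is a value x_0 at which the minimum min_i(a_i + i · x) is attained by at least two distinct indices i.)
Roots: {-2, -1, 1}

Each tropical root is a break point of the lower envelope of the lines y = a_i + i · x (there are 4 lines, with slopes 0, 1, ..., 3). Only the lines that attain the minimum somewhere contribute to roots; other lines are dominated. Here the surviving (envelope) indices are i = 3, i = 2, i = 1, i = 0.
Intersections between consecutive envelope lines give the roots: for adjacent envelope indices i < j the intersection is x = (a_i − a_j) / (j − i). Reading off the sorted break points: {-2, -1, 1}.
Verification: at each break x_0, at least two indices attain the minimum of min_i(a_i + i · x_0).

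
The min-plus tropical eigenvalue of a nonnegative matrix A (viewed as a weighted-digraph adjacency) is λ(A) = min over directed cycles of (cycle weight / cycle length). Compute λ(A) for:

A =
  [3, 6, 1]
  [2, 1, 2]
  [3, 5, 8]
λ(A) = 1

Enumerate directed cycles and compute their means (weight / length). Sample:
  cycle 0 → 0: weight = 3, length = 1, mean = 3/1 ≈ 3.000
  cycle 1 → 1: weight = 1, length = 1, mean = 1/1 ≈ 1.000
  cycle 2 → 2: weight = 8, length = 1, mean = 8/1 ≈ 8.000
  cycle 0 → 1 → 0: weight = 8, length = 2, mean = 8/2 ≈ 4.000
  cycle 0 → 2 → 0: weight = 4, length = 2, mean = 4/2 ≈ 2.000
  cycle 1 → 0 → 1: weight = 8, length = 2, mean = 8/2 ≈ 4.000
Minimum mean = 1.000, attained e.g. along the cycle 1 → 1 with weight 1 and length 1. So λ(A) = 1/1 = 1.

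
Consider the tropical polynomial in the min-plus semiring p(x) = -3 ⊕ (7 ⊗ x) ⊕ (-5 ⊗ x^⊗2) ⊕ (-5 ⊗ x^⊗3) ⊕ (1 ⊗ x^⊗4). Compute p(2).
p(2) = -3

A tropical monomial a ⊗ x^⊗i evaluates to a + i · x. Evaluating each term at x = 2:
  Term 0 contributes -3 + 0 · 2 = -3
  Term 1 contributes 7 + 1 · 2 = 9
  Term 2 contributes -5 + 2 · 2 = -1
  Term 3 contributes -5 + 3 · 2 = 1
  Term 4 contributes 1 + 4 · 2 = 9
p(2) = ⊕ of these = min[-3, 9, -1, 1, 9] = -3.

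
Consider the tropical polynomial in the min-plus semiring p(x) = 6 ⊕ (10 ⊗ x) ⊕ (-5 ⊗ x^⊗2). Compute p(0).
p(0) = -5

A tropical monomial a ⊗ x^⊗i evaluates to a + i · x. Evaluating each term at x = 0:
  Term 0 contributes 6 + 0 · 0 = 6
  Term 1 contributes 10 + 1 · 0 = 10
  Term 2 contributes -5 + 2 · 0 = -5
p(0) = ⊕ of these = min[6, 10, -5] = -5.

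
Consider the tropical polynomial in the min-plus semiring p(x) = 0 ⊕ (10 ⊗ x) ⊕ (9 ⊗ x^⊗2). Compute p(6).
p(6) = 0

A tropical monomial a ⊗ x^⊗i evaluates to a + i · x. Evaluating each term at x = 6:
  Term 0 contributes 0 + 0 · 6 = 0
  Term 1 contributes 10 + 1 · 6 = 16
  Term 2 contributes 9 + 2 · 6 = 21
p(6) = ⊕ of these = min[0, 16, 21] = 0.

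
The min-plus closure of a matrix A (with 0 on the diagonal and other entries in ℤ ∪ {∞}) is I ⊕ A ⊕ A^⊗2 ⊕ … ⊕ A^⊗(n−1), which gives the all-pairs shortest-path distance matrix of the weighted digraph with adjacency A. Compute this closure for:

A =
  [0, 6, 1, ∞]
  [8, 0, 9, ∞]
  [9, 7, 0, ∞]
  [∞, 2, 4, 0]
Closure =
  [0, 6, 1, ∞]
  [8, 0, 9, ∞]
  [9, 7, 0, ∞]
  [10, 2, 4, 0]

This is the Floyd-Warshall all-pairs shortest-path computation. For each intermediate vertex k = 0, 1, …, 3, update dist[i][j] ← min(dist[i][j], dist[i][k] + dist[k][j]). The final matrix gives, for each (i, j), the minimum total weight of any directed path from i to j (possibly empty when i = j).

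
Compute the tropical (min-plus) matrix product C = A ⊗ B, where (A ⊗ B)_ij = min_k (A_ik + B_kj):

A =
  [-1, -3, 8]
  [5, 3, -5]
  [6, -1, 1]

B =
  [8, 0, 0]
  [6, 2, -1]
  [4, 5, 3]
A ⊗ B =
  [3, -1, -4]
  [-1, 0, -2]
  [5, 1, -2]

Apply the min-plus product entry-by-entry:
  C[0][0] = min over k of (A[0][0] + B[0][0] = -1 + 8 = 7, A[0][1] + B[1][0] = -3 + 6 = 3, A[0][2] + B[2][0] = 8 + 4 = 12) = 3 (attained at k = 1)
  C[0][1] = min over k of (A[0][0] + B[0][1] = -1 + 0 = -1, A[0][1] + B[1][1] = -3 + 2 = -1, A[0][2] + B[2][1] = 8 + 5 = 13) = -1 (attained at k = 0)
  C[0][2] = min over k of (A[0][0] + B[0][2] = -1 + 0 = -1, A[0][1] + B[1][2] = -3 + -1 = -4, A[0][2] + B[2][2] = 8 + 3 = 11) = -4 (attained at k = 1)
  C[1][0] = min over k of (A[1][0] + B[0][0] = 5 + 8 = 13, A[1][1] + B[1][0] = 3 + 6 = 9, A[1][2] + B[2][0] = -5 + 4 = -1) = -1 (attained at k = 2)
  C[1][1] = min over k of (A[1][0] + B[0][1] = 5 + 0 = 5, A[1][1] + B[1][1] = 3 + 2 = 5, A[1][2] + B[2][1] = -5 + 5 = 0) = 0 (attained at k = 2)
  C[1][2] = min over k of (A[1][0] + B[0][2] = 5 + 0 = 5, A[1][1] + B[1][2] = 3 + -1 = 2, A[1][2] + B[2][2] = -5 + 3 = -2) = -2 (attained at k = 2)
  C[2][0] = min over k of (A[2][0] + B[0][0] = 6 + 8 = 14, A[2][1] + B[1][0] = -1 + 6 = 5, A[2][2] + B[2][0] = 1 + 4 = 5) = 5 (attained at k = 1)
  C[2][1] = min over k of (A[2][0] + B[0][1] = 6 + 0 = 6, A[2][1] + B[1][1] = -1 + 2 = 1, A[2][2] + B[2][1] = 1 + 5 = 6) = 1 (attained at k = 1)
  C[2][2] = min over k of (A[2][0] + B[0][2] = 6 + 0 = 6, A[2][1] + B[1][2] = -1 + -1 = -2, A[2][2] + B[2][2] = 1 + 3 = 4) = -2 (attained at k = 1)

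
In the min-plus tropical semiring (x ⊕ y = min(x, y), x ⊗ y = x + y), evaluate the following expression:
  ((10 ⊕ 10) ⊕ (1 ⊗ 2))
((10 ⊕ 10) ⊕ (1 ⊗ 2)) = 3

Expand innermost to outermost. Recall ⊕ takes the minimum of its arguments and ⊗ takes their sum. Working out the expression ((10 ⊕ 10) ⊕ (1 ⊗ 2)) gives 3.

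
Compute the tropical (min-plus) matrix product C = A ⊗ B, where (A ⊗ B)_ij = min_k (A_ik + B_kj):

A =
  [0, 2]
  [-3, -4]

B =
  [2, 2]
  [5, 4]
A ⊗ B =
  [2, 2]
  [-1, -1]

Apply the min-plus product entry-by-entry:
  C[0][0] = min over k of (A[0][0] + B[0][0] = 0 + 2 = 2, A[0][1] + B[1][0] = 2 + 5 = 7) = 2 (attained at k = 0)
  C[0][1] = min over k of (A[0][0] + B[0][1] = 0 + 2 = 2, A[0][1] + B[1][1] = 2 + 4 = 6) = 2 (attained at k = 0)
  C[1][0] = min over k of (A[1][0] + B[0][0] = -3 + 2 = -1, A[1][1] + B[1][0] = -4 + 5 = 1) = -1 (attained at k = 0)
  C[1][1] = min over k of (A[1][0] + B[0][1] = -3 + 2 = -1, A[1][1] + B[1][1] = -4 + 4 = 0) = -1 (attained at k = 0)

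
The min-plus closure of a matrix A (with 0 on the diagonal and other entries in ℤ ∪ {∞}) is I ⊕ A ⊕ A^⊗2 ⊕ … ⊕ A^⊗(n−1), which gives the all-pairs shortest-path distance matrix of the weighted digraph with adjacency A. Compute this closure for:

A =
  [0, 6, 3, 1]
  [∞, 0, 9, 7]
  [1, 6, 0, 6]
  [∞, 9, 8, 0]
Closure =
  [0, 6, 3, 1]
  [10, 0, 9, 7]
  [1, 6, 0, 2]
  [9, 9, 8, 0]

This is the Floyd-Warshall all-pairs shortest-path computation. For each intermediate vertex k = 0, 1, …, 3, update dist[i][j] ← min(dist[i][j], dist[i][k] + dist[k][j]). The final matrix gives, for each (i, j), the minimum total weight of any directed path from i to j (possibly empty when i = j).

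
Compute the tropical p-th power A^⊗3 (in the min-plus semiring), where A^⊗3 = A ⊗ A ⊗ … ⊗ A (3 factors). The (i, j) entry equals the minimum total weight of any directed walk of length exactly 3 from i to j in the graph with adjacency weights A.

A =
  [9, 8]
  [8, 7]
A^⊗3 =
  [23, 22]
  [22, 21]

Each entry (A^⊗3)_ij equals the minimum over all length-3 walks i = v_0 → v_1 → … → v_3 = j of Σ_t A[v_t][v_{t+1}]. For example, for (i, j) = (0, 1) we minimise over 4 possible intermediate vertex sequences; the minimum is 22, attained along the walk 0 → 1 → 1 → 1.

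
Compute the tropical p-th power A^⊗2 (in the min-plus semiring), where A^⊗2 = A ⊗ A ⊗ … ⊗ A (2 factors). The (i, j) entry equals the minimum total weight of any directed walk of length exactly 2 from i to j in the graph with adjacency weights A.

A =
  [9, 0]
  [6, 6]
A^⊗2 =
  [6, 6]
  [12, 6]

Each entry (A^⊗2)_ij equals the minimum over all length-2 walks i = v_0 → v_1 → … → v_2 = j of Σ_t A[v_t][v_{t+1}]. For example, for (i, j) = (0, 1) we minimise over 2 possible intermediate vertex sequences; the minimum is 6, attained along the walk 0 → 1 → 1.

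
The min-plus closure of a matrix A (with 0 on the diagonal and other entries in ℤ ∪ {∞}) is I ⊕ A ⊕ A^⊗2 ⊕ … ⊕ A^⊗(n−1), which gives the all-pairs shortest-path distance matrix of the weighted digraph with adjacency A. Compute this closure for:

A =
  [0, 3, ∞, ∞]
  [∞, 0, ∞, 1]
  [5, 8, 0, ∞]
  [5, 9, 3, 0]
Closure =
  [0, 3, 7, 4]
  [6, 0, 4, 1]
  [5, 8, 0, 9]
  [5, 8, 3, 0]

This is the Floyd-Warshall all-pairs shortest-path computation. For each intermediate vertex k = 0, 1, …, 3, update dist[i][j] ← min(dist[i][j], dist[i][k] + dist[k][j]). The final matrix gives, for each (i, j), the minimum total weight of any directed path from i to j (possibly empty when i = j).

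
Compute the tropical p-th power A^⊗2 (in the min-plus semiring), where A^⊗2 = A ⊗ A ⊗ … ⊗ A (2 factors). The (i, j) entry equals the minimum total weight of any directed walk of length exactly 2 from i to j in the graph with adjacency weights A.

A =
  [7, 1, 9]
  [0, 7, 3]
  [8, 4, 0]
A^⊗2 =
  [1, 8, 4]
  [7, 1, 3]
  [4, 4, 0]

Each entry (A^⊗2)_ij equals the minimum over all length-2 walks i = v_0 → v_1 → … → v_2 = j of Σ_t A[v_t][v_{t+1}]. For example, for (i, j) = (0, 2) we minimise over 3 possible intermediate vertex sequences; the minimum is 4, attained along the walk 0 → 1 → 2.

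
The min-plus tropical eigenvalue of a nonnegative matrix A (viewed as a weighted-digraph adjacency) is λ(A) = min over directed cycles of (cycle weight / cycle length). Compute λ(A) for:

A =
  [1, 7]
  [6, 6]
λ(A) = 1

Enumerate directed cycles and compute their means (weight / length). Sample:
  cycle 0 → 0: weight = 1, length = 1, mean = 1/1 ≈ 1.000
  cycle 1 → 1: weight = 6, length = 1, mean = 6/1 ≈ 6.000
  cycle 0 → 1 → 0: weight = 13, length = 2, mean = 13/2 ≈ 6.500
  cycle 1 → 0 → 1: weight = 13, length = 2, mean = 13/2 ≈ 6.500
Minimum mean = 1.000, attained e.g. along the cycle 0 → 0 with weight 1 and length 1. So λ(A) = 1/1 = 1.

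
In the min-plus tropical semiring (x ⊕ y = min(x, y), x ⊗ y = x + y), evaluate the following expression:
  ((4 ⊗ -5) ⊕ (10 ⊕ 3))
((4 ⊗ -5) ⊕ (10 ⊕ 3)) = -1

Expand innermost to outermost. Recall ⊕ takes the minimum of its arguments and ⊗ takes their sum. Working out the expression ((4 ⊗ -5) ⊕ (10 ⊕ 3)) gives -1.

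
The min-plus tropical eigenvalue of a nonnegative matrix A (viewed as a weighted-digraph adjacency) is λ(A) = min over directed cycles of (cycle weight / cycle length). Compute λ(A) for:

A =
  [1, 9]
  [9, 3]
λ(A) = 1

Enumerate directed cycles and compute their means (weight / length). Sample:
  cycle 0 → 0: weight = 1, length = 1, mean = 1/1 ≈ 1.000
  cycle 1 → 1: weight = 3, length = 1, mean = 3/1 ≈ 3.000
  cycle 0 → 1 → 0: weight = 18, length = 2, mean = 18/2 ≈ 9.000
  cycle 1 → 0 → 1: weight = 18, length = 2, mean = 18/2 ≈ 9.000
Minimum mean = 1.000, attained e.g. along the cycle 0 → 0 with weight 1 and length 1. So λ(A) = 1/1 = 1.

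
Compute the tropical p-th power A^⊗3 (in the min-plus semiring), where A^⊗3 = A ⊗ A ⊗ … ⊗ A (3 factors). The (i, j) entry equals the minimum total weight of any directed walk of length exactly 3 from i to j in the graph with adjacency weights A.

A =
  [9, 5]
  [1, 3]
A^⊗3 =
  [9, 11]
  [7, 9]

Each entry (A^⊗3)_ij equals the minimum over all length-3 walks i = v_0 → v_1 → … → v_3 = j of Σ_t A[v_t][v_{t+1}]. For example, for (i, j) = (0, 1) we minimise over 4 possible intermediate vertex sequences; the minimum is 11, attained along the walk 0 → 1 → 0 → 1.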